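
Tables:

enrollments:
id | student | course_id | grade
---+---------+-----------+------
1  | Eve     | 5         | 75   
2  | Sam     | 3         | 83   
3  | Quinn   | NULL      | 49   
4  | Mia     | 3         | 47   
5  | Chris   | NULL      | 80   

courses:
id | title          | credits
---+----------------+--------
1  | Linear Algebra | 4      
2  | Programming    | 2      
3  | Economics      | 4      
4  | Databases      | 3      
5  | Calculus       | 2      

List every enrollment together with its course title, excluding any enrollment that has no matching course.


INNER JOIN keeps only enrollments rows whose course_id matches an id in courses. Walk through each enrollment:
  - enrollment 1 (Eve): course_id=5 -> matches Calculus
  - enrollment 2 (Sam): course_id=3 -> matches Economics
  - enrollment 3 (Quinn): course_id=NULL, no match -> dropped
  - enrollment 4 (Mia): course_id=3 -> matches Economics
  - enrollment 5 (Chris): course_id=NULL, no match -> dropped
So 2 of 5 rows are dropped.

SQL:
SELECT a.student, b.title AS course
FROM enrollments a
INNER JOIN courses b ON a.course_id = b.id

Result:
student | course   
--------+----------
Eve     | Calculus 
Sam     | Economics
Mia     | Economics


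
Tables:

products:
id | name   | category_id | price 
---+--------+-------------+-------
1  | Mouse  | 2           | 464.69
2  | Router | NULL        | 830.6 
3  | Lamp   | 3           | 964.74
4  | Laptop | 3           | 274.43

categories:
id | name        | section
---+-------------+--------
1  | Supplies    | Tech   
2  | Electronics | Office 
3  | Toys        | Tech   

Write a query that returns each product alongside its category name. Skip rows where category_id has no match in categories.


INNER JOIN keeps only products rows whose category_id matches an id in categories. Walk through each product:
  - product 1 (Mouse): category_id=2 -> matches Electronics
  - product 2 (Router): category_id=NULL, no match -> dropped
  - product 3 (Lamp): category_id=3 -> matches Toys
  - product 4 (Laptop): category_id=3 -> matches Toys
So 1 of 4 rows is dropped.

SQL:
SELECT a.name, b.name AS category
FROM products a
INNER JOIN categories b ON a.category_id = b.id

Result:
name   | category   
-------+------------
Mouse  | Electronics
Lamp   | Toys       
Laptop | Toys       


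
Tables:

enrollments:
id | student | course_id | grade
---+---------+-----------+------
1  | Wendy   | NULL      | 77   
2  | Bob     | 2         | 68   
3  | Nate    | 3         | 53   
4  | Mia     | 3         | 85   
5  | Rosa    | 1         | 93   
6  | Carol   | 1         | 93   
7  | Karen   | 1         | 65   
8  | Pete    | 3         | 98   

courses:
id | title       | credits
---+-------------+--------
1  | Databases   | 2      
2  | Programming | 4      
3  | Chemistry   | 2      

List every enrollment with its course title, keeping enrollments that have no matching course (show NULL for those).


LEFT JOIN keeps every row from enrollments (the left table); where course_id has no match in courses, the course columns become NULL. Walk through each enrollment:
  - enrollment 1 (Wendy): course_id=NULL, no match -> kept with NULL
  - enrollment 2 (Bob): course_id=2 -> matches Programming
  - enrollment 3 (Nate): course_id=3 -> matches Chemistry
  - enrollment 4 (Mia): course_id=3 -> matches Chemistry
  - enrollment 5 (Rosa): course_id=1 -> matches Databases
  - enrollment 6 (Carol): course_id=1 -> matches Databases
  - enrollment 7 (Karen): course_id=1 -> matches Databases
  - enrollment 8 (Pete): course_id=3 -> matches Chemistry
All 8 rows appear; 1 has NULL course.

SQL:
SELECT a.student, b.title AS course
FROM enrollments a
LEFT JOIN courses b ON a.course_id = b.id

Result:
student | course     
--------+------------
Wendy   | NULL       
Bob     | Programming
Nate    | Chemistry  
Mia     | Chemistry  
Rosa    | Databases  
Carol   | Databases  
Karen   | Databases  
Pete    | Chemistry  


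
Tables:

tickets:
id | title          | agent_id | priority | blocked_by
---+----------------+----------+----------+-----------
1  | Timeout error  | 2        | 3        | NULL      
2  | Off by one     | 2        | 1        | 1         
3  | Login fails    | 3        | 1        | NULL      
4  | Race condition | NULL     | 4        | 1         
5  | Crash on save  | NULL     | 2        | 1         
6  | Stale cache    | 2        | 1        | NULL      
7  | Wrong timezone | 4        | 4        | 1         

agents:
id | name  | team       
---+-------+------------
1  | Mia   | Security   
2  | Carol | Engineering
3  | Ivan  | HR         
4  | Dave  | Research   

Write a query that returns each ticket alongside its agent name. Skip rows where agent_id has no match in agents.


INNER JOIN keeps only tickets rows whose agent_id matches an id in agents. Walk through each ticket:
  - ticket 1 (Timeout error): agent_id=2 -> matches Carol
  - ticket 2 (Off by one): agent_id=2 -> matches Carol
  - ticket 3 (Login fails): agent_id=3 -> matches Ivan
  - ticket 4 (Race condition): agent_id=NULL, no match -> dropped
  - ticket 5 (Crash on save): agent_id=NULL, no match -> dropped
  - ticket 6 (Stale cache): agent_id=2 -> matches Carol
  - ticket 7 (Wrong timezone): agent_id=4 -> matches Dave
So 2 of 7 rows are dropped.

SQL:
SELECT a.title, b.name AS agent
FROM tickets a
INNER JOIN agents b ON a.agent_id = b.id

Result:
title          | agent
---------------+------
Timeout error  | Carol
Off by one     | Carol
Login fails    | Ivan 
Stale cache    | Carol
Wrong timezone | Dave 


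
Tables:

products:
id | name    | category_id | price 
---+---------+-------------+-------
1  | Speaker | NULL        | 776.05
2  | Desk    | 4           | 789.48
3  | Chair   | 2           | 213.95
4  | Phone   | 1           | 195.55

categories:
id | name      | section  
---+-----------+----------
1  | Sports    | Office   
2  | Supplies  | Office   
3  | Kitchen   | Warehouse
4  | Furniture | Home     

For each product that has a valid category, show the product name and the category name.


INNER JOIN keeps only products rows whose category_id matches an id in categories. Walk through each product:
  - product 1 (Speaker): category_id=NULL, no match -> dropped
  - product 2 (Desk): category_id=4 -> matches Furniture
  - product 3 (Chair): category_id=2 -> matches Supplies
  - product 4 (Phone): category_id=1 -> matches Sports
So 1 of 4 rows is dropped.

SQL:
SELECT a.name, b.name AS category
FROM products a
INNER JOIN categories b ON a.category_id = b.id

Result:
name  | category 
------+----------
Desk  | Furniture
Chair | Supplies 
Phone | Sports   


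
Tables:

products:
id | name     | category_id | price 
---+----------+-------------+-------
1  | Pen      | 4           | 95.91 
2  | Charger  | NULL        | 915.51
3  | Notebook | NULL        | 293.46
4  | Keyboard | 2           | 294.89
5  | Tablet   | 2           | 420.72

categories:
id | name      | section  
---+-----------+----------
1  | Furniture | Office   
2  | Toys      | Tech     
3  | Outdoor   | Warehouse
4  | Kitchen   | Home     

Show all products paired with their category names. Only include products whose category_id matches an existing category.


INNER JOIN keeps only products rows whose category_id matches an id in categories. Walk through each product:
  - product 1 (Pen): category_id=4 -> matches Kitchen
  - product 2 (Charger): category_id=NULL, no match -> dropped
  - product 3 (Notebook): category_id=NULL, no match -> dropped
  - product 4 (Keyboard): category_id=2 -> matches Toys
  - product 5 (Tablet): category_id=2 -> matches Toys
So 2 of 5 rows are dropped.

SQL:
SELECT a.name, b.name AS category
FROM products a
INNER JOIN categories b ON a.category_id = b.id

Result:
name     | category
---------+---------
Pen      | Kitchen 
Keyboard | Toys    
Tablet   | Toys    


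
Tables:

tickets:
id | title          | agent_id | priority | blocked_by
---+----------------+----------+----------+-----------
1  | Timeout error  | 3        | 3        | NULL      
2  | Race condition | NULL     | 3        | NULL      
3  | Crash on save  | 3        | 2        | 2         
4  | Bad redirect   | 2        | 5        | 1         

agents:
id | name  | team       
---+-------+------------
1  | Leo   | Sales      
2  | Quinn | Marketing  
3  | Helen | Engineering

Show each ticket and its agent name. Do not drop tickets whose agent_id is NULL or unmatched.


LEFT JOIN keeps every row from tickets (the left table); where agent_id has no match in agents, the agent columns become NULL. Walk through each ticket:
  - ticket 1 (Timeout error): agent_id=3 -> matches Helen
  - ticket 2 (Race condition): agent_id=NULL, no match -> kept with NULL
  - ticket 3 (Crash on save): agent_id=3 -> matches Helen
  - ticket 4 (Bad redirect): agent_id=2 -> matches Quinn
All 4 rows appear; 1 has NULL agent.

SQL:
SELECT a.title, b.name AS agent
FROM tickets a
LEFT JOIN agents b ON a.agent_id = b.id

Result:
title          | agent
---------------+------
Timeout error  | Helen
Race condition | NULL 
Crash on save  | Helen
Bad redirect   | Quinn


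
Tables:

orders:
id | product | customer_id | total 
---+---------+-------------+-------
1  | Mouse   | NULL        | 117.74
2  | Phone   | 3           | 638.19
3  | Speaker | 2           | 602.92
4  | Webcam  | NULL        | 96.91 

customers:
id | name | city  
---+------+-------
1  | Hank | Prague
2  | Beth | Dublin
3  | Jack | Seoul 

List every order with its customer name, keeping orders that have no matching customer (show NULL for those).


LEFT JOIN keeps every row from orders (the left table); where customer_id has no match in customers, the customer columns become NULL. Walk through each order:
  - order 1 (Mouse): customer_id=NULL, no match -> kept with NULL
  - order 2 (Phone): customer_id=3 -> matches Jack
  - order 3 (Speaker): customer_id=2 -> matches Beth
  - order 4 (Webcam): customer_id=NULL, no match -> kept with NULL
All 4 rows appear; 2 have NULL customer.

SQL:
SELECT a.product, b.name AS customer
FROM orders a
LEFT JOIN customers b ON a.customer_id = b.id

Result:
product | customer
--------+---------
Mouse   | NULL    
Phone   | Jack    
Speaker | Beth    
Webcam  | NULL    


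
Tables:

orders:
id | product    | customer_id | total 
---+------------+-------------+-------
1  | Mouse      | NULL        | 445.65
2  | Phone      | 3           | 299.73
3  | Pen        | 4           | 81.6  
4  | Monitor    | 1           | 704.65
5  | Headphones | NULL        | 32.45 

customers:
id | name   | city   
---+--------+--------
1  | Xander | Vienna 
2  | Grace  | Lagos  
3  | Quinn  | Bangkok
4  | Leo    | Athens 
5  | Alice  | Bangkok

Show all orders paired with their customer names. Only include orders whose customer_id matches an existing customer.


INNER JOIN keeps only orders rows whose customer_id matches an id in customers. Walk through each order:
  - order 1 (Mouse): customer_id=NULL, no match -> dropped
  - order 2 (Phone): customer_id=3 -> matches Quinn
  - order 3 (Pen): customer_id=4 -> matches Leo
  - order 4 (Monitor): customer_id=1 -> matches Xander
  - order 5 (Headphones): customer_id=NULL, no match -> dropped
So 2 of 5 rows are dropped.

SQL:
SELECT a.product, b.name AS customer
FROM orders a
INNER JOIN customers b ON a.customer_id = b.id

Result:
product | customer
--------+---------
Phone   | Quinn   
Pen     | Leo     
Monitor | Xander  


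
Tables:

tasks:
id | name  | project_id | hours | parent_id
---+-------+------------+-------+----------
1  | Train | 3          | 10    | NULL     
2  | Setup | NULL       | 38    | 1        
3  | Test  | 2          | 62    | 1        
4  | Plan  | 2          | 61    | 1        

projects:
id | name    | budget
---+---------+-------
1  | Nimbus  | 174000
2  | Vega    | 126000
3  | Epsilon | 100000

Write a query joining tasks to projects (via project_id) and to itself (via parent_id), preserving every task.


Two LEFT JOINs from the same base table tasks: one to projects via project_id, one to tasks itself via parent_id. Both are LEFT so every task is preserved.
Match against projects:
  - task 1 (Train): project_id=3 -> matches Epsilon
  - task 2 (Setup): project_id=NULL, no match -> kept with NULL
  - task 3 (Test): project_id=2 -> matches Vega
  - task 4 (Plan): project_id=2 -> matches Vega
Match against tasks (self):
  - task 1 (Train): parent_id=NULL -> NULL
  - task 2 (Setup): parent_id=1 -> Train
  - task 3 (Test): parent_id=1 -> Train
  - task 4 (Plan): parent_id=1 -> Train

SQL:
SELECT a.name, b.name AS project, c.name AS parent
FROM tasks a
LEFT JOIN projects b ON a.project_id = b.id
LEFT JOIN tasks c ON a.parent_id = c.id

Result:
name  | project | parent
------+---------+-------
Train | Epsilon | NULL  
Setup | NULL    | Train 
Test  | Vega    | Train 
Plan  | Vega    | Train 


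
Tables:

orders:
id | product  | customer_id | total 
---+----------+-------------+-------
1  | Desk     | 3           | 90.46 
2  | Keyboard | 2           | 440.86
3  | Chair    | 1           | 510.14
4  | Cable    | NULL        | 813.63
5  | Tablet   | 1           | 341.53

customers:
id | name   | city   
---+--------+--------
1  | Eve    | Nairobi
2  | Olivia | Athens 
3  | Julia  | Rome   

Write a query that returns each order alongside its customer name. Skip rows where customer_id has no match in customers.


INNER JOIN keeps only orders rows whose customer_id matches an id in customers. Walk through each order:
  - order 1 (Desk): customer_id=3 -> matches Julia
  - order 2 (Keyboard): customer_id=2 -> matches Olivia
  - order 3 (Chair): customer_id=1 -> matches Eve
  - order 4 (Cable): customer_id=NULL, no match -> dropped
  - order 5 (Tablet): customer_id=1 -> matches Eve
So 1 of 5 rows is dropped.

SQL:
SELECT a.product, b.name AS customer
FROM orders a
INNER JOIN customers b ON a.customer_id = b.id

Result:
product  | customer
---------+---------
Desk     | Julia   
Keyboard | Olivia  
Chair    | Eve     
Tablet   | Eve     


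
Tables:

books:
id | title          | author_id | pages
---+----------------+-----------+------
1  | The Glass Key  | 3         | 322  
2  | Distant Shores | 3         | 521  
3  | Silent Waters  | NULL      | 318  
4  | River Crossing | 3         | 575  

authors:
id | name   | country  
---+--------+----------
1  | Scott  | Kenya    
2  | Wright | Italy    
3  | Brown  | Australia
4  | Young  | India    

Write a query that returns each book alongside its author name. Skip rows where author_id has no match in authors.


INNER JOIN keeps only books rows whose author_id matches an id in authors. Walk through each book:
  - book 1 (The Glass Key): author_id=3 -> matches Brown
  - book 2 (Distant Shores): author_id=3 -> matches Brown
  - book 3 (Silent Waters): author_id=NULL, no match -> dropped
  - book 4 (River Crossing): author_id=3 -> matches Brown
So 1 of 4 rows is dropped.

SQL:
SELECT a.title, b.name AS author
FROM books a
INNER JOIN authors b ON a.author_id = b.id

Result:
title          | author
---------------+-------
The Glass Key  | Brown 
Distant Shores | Brown 
River Crossing | Brown 


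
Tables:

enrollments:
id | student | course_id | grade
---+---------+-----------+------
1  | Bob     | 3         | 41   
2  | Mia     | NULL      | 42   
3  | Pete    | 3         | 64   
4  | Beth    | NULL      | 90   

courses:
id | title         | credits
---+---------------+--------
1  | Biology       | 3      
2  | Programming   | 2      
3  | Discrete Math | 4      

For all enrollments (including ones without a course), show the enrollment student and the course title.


LEFT JOIN keeps every row from enrollments (the left table); where course_id has no match in courses, the course columns become NULL. Walk through each enrollment:
  - enrollment 1 (Bob): course_id=3 -> matches Discrete Math
  - enrollment 2 (Mia): course_id=NULL, no match -> kept with NULL
  - enrollment 3 (Pete): course_id=3 -> matches Discrete Math
  - enrollment 4 (Beth): course_id=NULL, no match -> kept with NULL
All 4 rows appear; 2 have NULL course.

SQL:
SELECT a.student, b.title AS course
FROM enrollments a
LEFT JOIN courses b ON a.course_id = b.id

Result:
student | course       
--------+--------------
Bob     | Discrete Math
Mia     | NULL         
Pete    | Discrete Math
Beth    | NULL         


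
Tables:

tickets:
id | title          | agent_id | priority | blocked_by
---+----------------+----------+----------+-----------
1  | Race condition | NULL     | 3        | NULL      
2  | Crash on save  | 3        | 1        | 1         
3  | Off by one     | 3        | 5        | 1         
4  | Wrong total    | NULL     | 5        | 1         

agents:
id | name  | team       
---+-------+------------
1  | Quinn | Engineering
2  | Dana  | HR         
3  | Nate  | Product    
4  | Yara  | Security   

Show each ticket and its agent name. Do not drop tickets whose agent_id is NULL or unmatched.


LEFT JOIN keeps every row from tickets (the left table); where agent_id has no match in agents, the agent columns become NULL. Walk through each ticket:
  - ticket 1 (Race condition): agent_id=NULL, no match -> kept with NULL
  - ticket 2 (Crash on save): agent_id=3 -> matches Nate
  - ticket 3 (Off by one): agent_id=3 -> matches Nate
  - ticket 4 (Wrong total): agent_id=NULL, no match -> kept with NULL
All 4 rows appear; 2 have NULL agent.

SQL:
SELECT a.title, b.name AS agent
FROM tickets a
LEFT JOIN agents b ON a.agent_id = b.id

Result:
title          | agent
---------------+------
Race condition | NULL 
Crash on save  | Nate 
Off by one     | Nate 
Wrong total    | NULL 


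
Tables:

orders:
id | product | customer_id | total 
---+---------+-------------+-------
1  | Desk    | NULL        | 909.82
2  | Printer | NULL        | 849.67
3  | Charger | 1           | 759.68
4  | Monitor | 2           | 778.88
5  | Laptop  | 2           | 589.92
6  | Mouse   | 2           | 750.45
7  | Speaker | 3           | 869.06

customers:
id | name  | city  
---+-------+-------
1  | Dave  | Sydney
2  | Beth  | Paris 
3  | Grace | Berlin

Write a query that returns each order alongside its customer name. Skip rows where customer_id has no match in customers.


INNER JOIN keeps only orders rows whose customer_id matches an id in customers. Walk through each order:
  - order 1 (Desk): customer_id=NULL, no match -> dropped
  - order 2 (Printer): customer_id=NULL, no match -> dropped
  - order 3 (Charger): customer_id=1 -> matches Dave
  - order 4 (Monitor): customer_id=2 -> matches Beth
  - order 5 (Laptop): customer_id=2 -> matches Beth
  - order 6 (Mouse): customer_id=2 -> matches Beth
  - order 7 (Speaker): customer_id=3 -> matches Grace
So 2 of 7 rows are dropped.

SQL:
SELECT a.product, b.name AS customer
FROM orders a
INNER JOIN customers b ON a.customer_id = b.id

Result:
product | customer
--------+---------
Charger | Dave    
Monitor | Beth    
Laptop  | Beth    
Mouse   | Beth    
Speaker | Grace   


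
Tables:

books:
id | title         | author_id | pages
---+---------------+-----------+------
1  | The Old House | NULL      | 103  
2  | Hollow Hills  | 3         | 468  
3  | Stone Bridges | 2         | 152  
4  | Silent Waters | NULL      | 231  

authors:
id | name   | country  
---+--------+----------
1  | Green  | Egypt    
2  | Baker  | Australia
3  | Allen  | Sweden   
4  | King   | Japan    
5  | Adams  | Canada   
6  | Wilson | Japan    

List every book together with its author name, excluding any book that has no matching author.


INNER JOIN keeps only books rows whose author_id matches an id in authors. Walk through each book:
  - book 1 (The Old House): author_id=NULL, no match -> dropped
  - book 2 (Hollow Hills): author_id=3 -> matches Allen
  - book 3 (Stone Bridges): author_id=2 -> matches Baker
  - book 4 (Silent Waters): author_id=NULL, no match -> dropped
So 2 of 4 rows are dropped.

SQL:
SELECT a.title, b.name AS author
FROM books a
INNER JOIN authors b ON a.author_id = b.id

Result:
title         | author
--------------+-------
Hollow Hills  | Allen 
Stone Bridges | Baker 


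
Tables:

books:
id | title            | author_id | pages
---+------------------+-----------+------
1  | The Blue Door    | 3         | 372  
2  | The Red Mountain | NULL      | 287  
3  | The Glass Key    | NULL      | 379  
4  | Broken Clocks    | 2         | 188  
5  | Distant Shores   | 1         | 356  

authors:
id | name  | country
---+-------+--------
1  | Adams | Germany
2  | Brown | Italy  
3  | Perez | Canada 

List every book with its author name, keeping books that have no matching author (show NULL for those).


LEFT JOIN keeps every row from books (the left table); where author_id has no match in authors, the author columns become NULL. Walk through each book:
  - book 1 (The Blue Door): author_id=3 -> matches Perez
  - book 2 (The Red Mountain): author_id=NULL, no match -> kept with NULL
  - book 3 (The Glass Key): author_id=NULL, no match -> kept with NULL
  - book 4 (Broken Clocks): author_id=2 -> matches Brown
  - book 5 (Distant Shores): author_id=1 -> matches Adams
All 5 rows appear; 2 have NULL author.

SQL:
SELECT a.title, b.name AS author
FROM books a
LEFT JOIN authors b ON a.author_id = b.id

Result:
title            | author
-----------------+-------
The Blue Door    | Perez 
The Red Mountain | NULL  
The Glass Key    | NULL  
Broken Clocks    | Brown 
Distant Shores   | Adams 


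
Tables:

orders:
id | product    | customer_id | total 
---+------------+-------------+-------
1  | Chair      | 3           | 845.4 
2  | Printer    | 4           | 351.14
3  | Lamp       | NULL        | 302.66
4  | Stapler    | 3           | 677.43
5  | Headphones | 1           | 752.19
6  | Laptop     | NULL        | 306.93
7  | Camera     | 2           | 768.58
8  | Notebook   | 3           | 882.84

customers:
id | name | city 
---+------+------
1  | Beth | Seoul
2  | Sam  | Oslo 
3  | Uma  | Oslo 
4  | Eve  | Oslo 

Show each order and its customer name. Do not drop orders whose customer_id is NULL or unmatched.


LEFT JOIN keeps every row from orders (the left table); where customer_id has no match in customers, the customer columns become NULL. Walk through each order:
  - order 1 (Chair): customer_id=3 -> matches Uma
  - order 2 (Printer): customer_id=4 -> matches Eve
  - order 3 (Lamp): customer_id=NULL, no match -> kept with NULL
  - order 4 (Stapler): customer_id=3 -> matches Uma
  - order 5 (Headphones): customer_id=1 -> matches Beth
  - order 6 (Laptop): customer_id=NULL, no match -> kept with NULL
  - order 7 (Camera): customer_id=2 -> matches Sam
  - order 8 (Notebook): customer_id=3 -> matches Uma
All 8 rows appear; 2 have NULL customer.

SQL:
SELECT a.product, b.name AS customer
FROM orders a
LEFT JOIN customers b ON a.customer_id = b.id

Result:
product    | customer
-----------+---------
Chair      | Uma     
Printer    | Eve     
Lamp       | NULL    
Stapler    | Uma     
Headphones | Beth    
Laptop     | NULL    
Camera     | Sam     
Notebook   | Uma     


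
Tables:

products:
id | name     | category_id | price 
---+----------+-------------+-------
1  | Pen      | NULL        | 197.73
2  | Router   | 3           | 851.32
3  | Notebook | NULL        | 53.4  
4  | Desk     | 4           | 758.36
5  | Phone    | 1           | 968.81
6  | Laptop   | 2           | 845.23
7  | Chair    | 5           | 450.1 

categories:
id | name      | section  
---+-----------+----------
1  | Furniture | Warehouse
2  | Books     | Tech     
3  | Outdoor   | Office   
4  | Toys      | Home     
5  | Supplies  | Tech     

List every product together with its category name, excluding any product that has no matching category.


INNER JOIN keeps only products rows whose category_id matches an id in categories. Walk through each product:
  - product 1 (Pen): category_id=NULL, no match -> dropped
  - product 2 (Router): category_id=3 -> matches Outdoor
  - product 3 (Notebook): category_id=NULL, no match -> dropped
  - product 4 (Desk): category_id=4 -> matches Toys
  - product 5 (Phone): category_id=1 -> matches Furniture
  - product 6 (Laptop): category_id=2 -> matches Books
  - product 7 (Chair): category_id=5 -> matches Supplies
So 2 of 7 rows are dropped.

SQL:
SELECT a.name, b.name AS category
FROM products a
INNER JOIN categories b ON a.category_id = b.id

Result:
name   | category 
-------+----------
Router | Outdoor  
Desk   | Toys     
Phone  | Furniture
Laptop | Books    
Chair  | Supplies 


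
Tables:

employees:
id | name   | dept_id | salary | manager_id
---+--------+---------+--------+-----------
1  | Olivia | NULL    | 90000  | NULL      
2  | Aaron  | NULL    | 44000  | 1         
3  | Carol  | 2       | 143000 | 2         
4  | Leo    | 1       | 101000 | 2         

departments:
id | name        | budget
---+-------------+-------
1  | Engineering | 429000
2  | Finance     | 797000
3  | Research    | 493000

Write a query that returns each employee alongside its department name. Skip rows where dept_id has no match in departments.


INNER JOIN keeps only employees rows whose dept_id matches an id in departments. Walk through each employee:
  - employee 1 (Olivia): dept_id=NULL, no match -> dropped
  - employee 2 (Aaron): dept_id=NULL, no match -> dropped
  - employee 3 (Carol): dept_id=2 -> matches Finance
  - employee 4 (Leo): dept_id=1 -> matches Engineering
So 2 of 4 rows are dropped.

SQL:
SELECT a.name, b.name AS department
FROM employees a
INNER JOIN departments b ON a.dept_id = b.id

Result:
name  | department 
------+------------
Carol | Finance    
Leo   | Engineering


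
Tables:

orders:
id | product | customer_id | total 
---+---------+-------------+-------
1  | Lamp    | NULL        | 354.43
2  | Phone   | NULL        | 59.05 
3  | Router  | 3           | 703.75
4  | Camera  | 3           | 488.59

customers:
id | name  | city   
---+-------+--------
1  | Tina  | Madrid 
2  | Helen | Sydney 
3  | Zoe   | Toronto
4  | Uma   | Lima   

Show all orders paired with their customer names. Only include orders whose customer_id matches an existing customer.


INNER JOIN keeps only orders rows whose customer_id matches an id in customers. Walk through each order:
  - order 1 (Lamp): customer_id=NULL, no match -> dropped
  - order 2 (Phone): customer_id=NULL, no match -> dropped
  - order 3 (Router): customer_id=3 -> matches Zoe
  - order 4 (Camera): customer_id=3 -> matches Zoe
So 2 of 4 rows are dropped.

SQL:
SELECT a.product, b.name AS customer
FROM orders a
INNER JOIN customers b ON a.customer_id = b.id

Result:
product | customer
--------+---------
Router  | Zoe     
Camera  | Zoe     


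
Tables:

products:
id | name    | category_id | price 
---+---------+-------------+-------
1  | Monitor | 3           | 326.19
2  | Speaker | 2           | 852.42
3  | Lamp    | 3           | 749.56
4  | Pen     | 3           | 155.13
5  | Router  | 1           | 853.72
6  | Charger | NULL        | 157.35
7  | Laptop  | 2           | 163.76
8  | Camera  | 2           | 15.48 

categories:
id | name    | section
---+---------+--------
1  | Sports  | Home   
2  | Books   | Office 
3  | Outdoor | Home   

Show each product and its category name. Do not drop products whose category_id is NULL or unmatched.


LEFT JOIN keeps every row from products (the left table); where category_id has no match in categories, the category columns become NULL. Walk through each product:
  - product 1 (Monitor): category_id=3 -> matches Outdoor
  - product 2 (Speaker): category_id=2 -> matches Books
  - product 3 (Lamp): category_id=3 -> matches Outdoor
  - product 4 (Pen): category_id=3 -> matches Outdoor
  - product 5 (Router): category_id=1 -> matches Sports
  - product 6 (Charger): category_id=NULL, no match -> kept with NULL
  - product 7 (Laptop): category_id=2 -> matches Books
  - product 8 (Camera): category_id=2 -> matches Books
All 8 rows appear; 1 has NULL category.

SQL:
SELECT a.name, b.name AS category
FROM products a
LEFT JOIN categories b ON a.category_id = b.id

Result:
name    | category
--------+---------
Monitor | Outdoor 
Speaker | Books   
Lamp    | Outdoor 
Pen     | Outdoor 
Router  | Sports  
Charger | NULL    
Laptop  | Books   
Camera  | Books   


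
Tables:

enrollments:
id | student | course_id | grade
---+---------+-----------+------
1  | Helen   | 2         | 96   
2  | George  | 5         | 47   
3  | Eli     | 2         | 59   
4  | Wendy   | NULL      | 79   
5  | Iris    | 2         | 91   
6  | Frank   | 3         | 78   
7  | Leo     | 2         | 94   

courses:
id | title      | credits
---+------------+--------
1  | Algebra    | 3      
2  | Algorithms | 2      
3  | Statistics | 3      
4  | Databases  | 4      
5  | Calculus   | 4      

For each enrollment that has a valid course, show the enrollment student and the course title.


INNER JOIN keeps only enrollments rows whose course_id matches an id in courses. Walk through each enrollment:
  - enrollment 1 (Helen): course_id=2 -> matches Algorithms
  - enrollment 2 (George): course_id=5 -> matches Calculus
  - enrollment 3 (Eli): course_id=2 -> matches Algorithms
  - enrollment 4 (Wendy): course_id=NULL, no match -> dropped
  - enrollment 5 (Iris): course_id=2 -> matches Algorithms
  - enrollment 6 (Frank): course_id=3 -> matches Statistics
  - enrollment 7 (Leo): course_id=2 -> matches Algorithms
So 1 of 7 rows is dropped.

SQL:
SELECT a.student, b.title AS course
FROM enrollments a
INNER JOIN courses b ON a.course_id = b.id

Result:
student | course    
--------+-----------
Helen   | Algorithms
George  | Calculus  
Eli     | Algorithms
Iris    | Algorithms
Frank   | Statistics
Leo     | Algorithms


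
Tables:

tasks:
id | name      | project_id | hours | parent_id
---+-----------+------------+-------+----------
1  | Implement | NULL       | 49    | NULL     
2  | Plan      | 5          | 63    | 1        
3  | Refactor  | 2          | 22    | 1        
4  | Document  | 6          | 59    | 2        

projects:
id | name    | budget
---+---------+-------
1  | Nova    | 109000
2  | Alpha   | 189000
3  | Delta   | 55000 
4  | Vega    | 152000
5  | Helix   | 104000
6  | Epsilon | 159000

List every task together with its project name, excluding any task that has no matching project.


INNER JOIN keeps only tasks rows whose project_id matches an id in projects. Walk through each task:
  - task 1 (Implement): project_id=NULL, no match -> dropped
  - task 2 (Plan): project_id=5 -> matches Helix
  - task 3 (Refactor): project_id=2 -> matches Alpha
  - task 4 (Document): project_id=6 -> matches Epsilon
So 1 of 4 rows is dropped.

SQL:
SELECT a.name, b.name AS project
FROM tasks a
INNER JOIN projects b ON a.project_id = b.id

Result:
name     | project
---------+--------
Plan     | Helix  
Refactor | Alpha  
Document | Epsilon


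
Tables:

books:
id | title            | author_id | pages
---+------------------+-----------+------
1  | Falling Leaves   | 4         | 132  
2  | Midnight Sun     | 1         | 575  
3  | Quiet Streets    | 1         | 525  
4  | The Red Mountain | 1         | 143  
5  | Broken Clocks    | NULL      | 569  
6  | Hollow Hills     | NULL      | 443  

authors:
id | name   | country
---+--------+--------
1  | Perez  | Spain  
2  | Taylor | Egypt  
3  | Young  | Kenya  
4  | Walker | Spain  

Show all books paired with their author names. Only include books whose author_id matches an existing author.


INNER JOIN keeps only books rows whose author_id matches an id in authors. Walk through each book:
  - book 1 (Falling Leaves): author_id=4 -> matches Walker
  - book 2 (Midnight Sun): author_id=1 -> matches Perez
  - book 3 (Quiet Streets): author_id=1 -> matches Perez
  - book 4 (The Red Mountain): author_id=1 -> matches Perez
  - book 5 (Broken Clocks): author_id=NULL, no match -> dropped
  - book 6 (Hollow Hills): author_id=NULL, no match -> dropped
So 2 of 6 rows are dropped.

SQL:
SELECT a.title, b.name AS author
FROM books a
INNER JOIN authors b ON a.author_id = b.id

Result:
title            | author
-----------------+-------
Falling Leaves   | Walker
Midnight Sun     | Perez 
Quiet Streets    | Perez 
The Red Mountain | Perez 


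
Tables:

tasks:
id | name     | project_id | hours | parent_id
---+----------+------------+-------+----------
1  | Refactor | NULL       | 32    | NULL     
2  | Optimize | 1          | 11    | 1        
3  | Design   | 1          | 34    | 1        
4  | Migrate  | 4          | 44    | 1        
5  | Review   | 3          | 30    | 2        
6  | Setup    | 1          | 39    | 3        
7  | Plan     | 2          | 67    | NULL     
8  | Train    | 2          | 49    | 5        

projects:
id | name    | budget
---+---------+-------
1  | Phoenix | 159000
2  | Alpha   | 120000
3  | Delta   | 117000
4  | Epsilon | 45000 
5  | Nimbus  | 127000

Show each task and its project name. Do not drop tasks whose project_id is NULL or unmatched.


LEFT JOIN keeps every row from tasks (the left table); where project_id has no match in projects, the project columns become NULL. Walk through each task:
  - task 1 (Refactor): project_id=NULL, no match -> kept with NULL
  - task 2 (Optimize): project_id=1 -> matches Phoenix
  - task 3 (Design): project_id=1 -> matches Phoenix
  - task 4 (Migrate): project_id=4 -> matches Epsilon
  - task 5 (Review): project_id=3 -> matches Delta
  - task 6 (Setup): project_id=1 -> matches Phoenix
  - task 7 (Plan): project_id=2 -> matches Alpha
  - task 8 (Train): project_id=2 -> matches Alpha
All 8 rows appear; 1 has NULL project.

SQL:
SELECT a.name, b.name AS project
FROM tasks a
LEFT JOIN projects b ON a.project_id = b.id

Result:
name     | project
---------+--------
Refactor | NULL   
Optimize | Phoenix
Design   | Phoenix
Migrate  | Epsilon
Review   | Delta  
Setup    | Phoenix
Plan     | Alpha  
Train    | Alpha  


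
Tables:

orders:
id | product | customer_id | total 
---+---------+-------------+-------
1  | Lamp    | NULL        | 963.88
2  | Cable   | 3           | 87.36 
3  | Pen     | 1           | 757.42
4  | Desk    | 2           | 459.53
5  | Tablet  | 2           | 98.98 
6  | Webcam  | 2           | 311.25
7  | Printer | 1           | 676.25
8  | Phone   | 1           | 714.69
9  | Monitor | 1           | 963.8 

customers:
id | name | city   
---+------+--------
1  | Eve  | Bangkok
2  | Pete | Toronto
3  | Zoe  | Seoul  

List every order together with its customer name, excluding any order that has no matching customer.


INNER JOIN keeps only orders rows whose customer_id matches an id in customers. Walk through each order:
  - order 1 (Lamp): customer_id=NULL, no match -> dropped
  - order 2 (Cable): customer_id=3 -> matches Zoe
  - order 3 (Pen): customer_id=1 -> matches Eve
  - order 4 (Desk): customer_id=2 -> matches Pete
  - order 5 (Tablet): customer_id=2 -> matches Pete
  - order 6 (Webcam): customer_id=2 -> matches Pete
  - order 7 (Printer): customer_id=1 -> matches Eve
  - order 8 (Phone): customer_id=1 -> matches Eve
  - order 9 (Monitor): customer_id=1 -> matches Eve
So 1 of 9 rows is dropped.

SQL:
SELECT a.product, b.name AS customer
FROM orders a
INNER JOIN customers b ON a.customer_id = b.id

Result:
product | customer
--------+---------
Cable   | Zoe     
Pen     | Eve     
Desk    | Pete    
Tablet  | Pete    
Webcam  | Pete    
Printer | Eve     
Phone   | Eve     
Monitor | Eve     


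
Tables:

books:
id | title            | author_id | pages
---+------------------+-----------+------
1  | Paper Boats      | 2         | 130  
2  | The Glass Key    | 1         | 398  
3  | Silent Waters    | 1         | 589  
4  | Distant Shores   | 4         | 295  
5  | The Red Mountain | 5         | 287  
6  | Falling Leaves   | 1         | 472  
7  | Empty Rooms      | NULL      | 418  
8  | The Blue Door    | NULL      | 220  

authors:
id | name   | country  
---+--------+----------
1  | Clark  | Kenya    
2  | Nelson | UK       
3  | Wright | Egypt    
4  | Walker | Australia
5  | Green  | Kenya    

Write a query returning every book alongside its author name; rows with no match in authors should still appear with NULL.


LEFT JOIN keeps every row from books (the left table); where author_id has no match in authors, the author columns become NULL. Walk through each book:
  - book 1 (Paper Boats): author_id=2 -> matches Nelson
  - book 2 (The Glass Key): author_id=1 -> matches Clark
  - book 3 (Silent Waters): author_id=1 -> matches Clark
  - book 4 (Distant Shores): author_id=4 -> matches Walker
  - book 5 (The Red Mountain): author_id=5 -> matches Green
  - book 6 (Falling Leaves): author_id=1 -> matches Clark
  - book 7 (Empty Rooms): author_id=NULL, no match -> kept with NULL
  - book 8 (The Blue Door): author_id=NULL, no match -> kept with NULL
All 8 rows appear; 2 have NULL author.

SQL:
SELECT a.title, b.name AS author
FROM books a
LEFT JOIN authors b ON a.author_id = b.id

Result:
title            | author
-----------------+-------
Paper Boats      | Nelson
The Glass Key    | Clark 
Silent Waters    | Clark 
Distant Shores   | Walker
The Red Mountain | Green 
Falling Leaves   | Clark 
Empty Rooms      | NULL  
The Blue Door    | NULL  


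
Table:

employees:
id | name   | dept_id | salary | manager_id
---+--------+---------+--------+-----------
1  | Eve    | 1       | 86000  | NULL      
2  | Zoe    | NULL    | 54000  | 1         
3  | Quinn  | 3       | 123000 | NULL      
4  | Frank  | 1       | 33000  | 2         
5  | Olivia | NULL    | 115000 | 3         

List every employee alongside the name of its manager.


This is a self-join: employees is joined to a second copy of itself, matching each row's manager_id to another row's id. Use LEFT JOIN so rows with manager_id=NULL are kept.
  - employee 1 (Eve): manager_id=NULL -> NULL
  - employee 2 (Zoe): manager_id=1 -> Eve
  - employee 3 (Quinn): manager_id=NULL -> NULL
  - employee 4 (Frank): manager_id=2 -> Zoe
  - employee 5 (Olivia): manager_id=3 -> Quinn

SQL:
SELECT a.name AS item, b.name AS manager
FROM employees a
LEFT JOIN employees b ON a.manager_id = b.id

Result:
item   | manager
-------+--------
Eve    | NULL   
Zoe    | Eve    
Quinn  | NULL   
Frank  | Zoe    
Olivia | Quinn  


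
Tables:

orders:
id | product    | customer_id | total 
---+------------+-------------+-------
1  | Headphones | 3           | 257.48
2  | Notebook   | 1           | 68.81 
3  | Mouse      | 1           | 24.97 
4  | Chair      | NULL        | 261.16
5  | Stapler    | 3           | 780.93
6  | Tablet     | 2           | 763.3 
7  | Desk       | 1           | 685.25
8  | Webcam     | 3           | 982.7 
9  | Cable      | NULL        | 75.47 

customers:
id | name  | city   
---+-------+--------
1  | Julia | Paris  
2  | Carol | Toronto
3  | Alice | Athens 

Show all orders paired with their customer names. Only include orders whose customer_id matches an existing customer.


INNER JOIN keeps only orders rows whose customer_id matches an id in customers. Walk through each order:
  - order 1 (Headphones): customer_id=3 -> matches Alice
  - order 2 (Notebook): customer_id=1 -> matches Julia
  - order 3 (Mouse): customer_id=1 -> matches Julia
  - order 4 (Chair): customer_id=NULL, no match -> dropped
  - order 5 (Stapler): customer_id=3 -> matches Alice
  - order 6 (Tablet): customer_id=2 -> matches Carol
  - order 7 (Desk): customer_id=1 -> matches Julia
  - order 8 (Webcam): customer_id=3 -> matches Alice
  - order 9 (Cable): customer_id=NULL, no match -> dropped
So 2 of 9 rows are dropped.

SQL:
SELECT a.product, b.name AS customer
FROM orders a
INNER JOIN customers b ON a.customer_id = b.id

Result:
product    | customer
-----------+---------
Headphones | Alice   
Notebook   | Julia   
Mouse      | Julia   
Stapler    | Alice   
Tablet     | Carol   
Desk       | Julia   
Webcam     | Alice   


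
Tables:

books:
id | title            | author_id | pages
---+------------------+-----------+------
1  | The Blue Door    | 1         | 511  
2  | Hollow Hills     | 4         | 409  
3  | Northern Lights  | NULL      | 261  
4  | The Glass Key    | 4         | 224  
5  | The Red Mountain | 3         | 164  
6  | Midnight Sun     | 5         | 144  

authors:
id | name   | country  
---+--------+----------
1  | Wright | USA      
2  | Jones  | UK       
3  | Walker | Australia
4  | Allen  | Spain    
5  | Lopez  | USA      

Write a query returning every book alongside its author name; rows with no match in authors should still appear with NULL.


LEFT JOIN keeps every row from books (the left table); where author_id has no match in authors, the author columns become NULL. Walk through each book:
  - book 1 (The Blue Door): author_id=1 -> matches Wright
  - book 2 (Hollow Hills): author_id=4 -> matches Allen
  - book 3 (Northern Lights): author_id=NULL, no match -> kept with NULL
  - book 4 (The Glass Key): author_id=4 -> matches Allen
  - book 5 (The Red Mountain): author_id=3 -> matches Walker
  - book 6 (Midnight Sun): author_id=5 -> matches Lopez
All 6 rows appear; 1 has NULL author.

SQL:
SELECT a.title, b.name AS author
FROM books a
LEFT JOIN authors b ON a.author_id = b.id

Result:
title            | author
-----------------+-------
The Blue Door    | Wright
Hollow Hills     | Allen 
Northern Lights  | NULL  
The Glass Key    | Allen 
The Red Mountain | Walker
Midnight Sun     | Lopez 
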